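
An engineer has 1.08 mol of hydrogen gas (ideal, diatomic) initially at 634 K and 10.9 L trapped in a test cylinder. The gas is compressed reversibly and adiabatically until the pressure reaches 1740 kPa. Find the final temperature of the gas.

894 K

P₁ = nRT₁/V₁ = 1.08×8.314×634/10.9 = 522 kPa.
Adiabatic: T₂/T₁ = (P₂/P₁)^((γ−1)/γ) ⇒ T₂ = 634×(3.33)^0.286 = 894 K; V₂ = 4.61 L.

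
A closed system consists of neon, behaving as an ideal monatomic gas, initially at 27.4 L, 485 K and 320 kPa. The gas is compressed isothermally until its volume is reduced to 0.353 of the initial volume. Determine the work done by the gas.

n = P₁V₁/(RT₁) = 320×27.4/(8.314×485) = 2.17 mol.
Isothermal: T stays 485 K; PV = const ⇒ V₂ = 9.67 L, P₂ = 907 kPa.
W = nRT ln(V₂/V₁) = 2.17×8.314×485×ln(0.353) = -9130 J.

-9130 J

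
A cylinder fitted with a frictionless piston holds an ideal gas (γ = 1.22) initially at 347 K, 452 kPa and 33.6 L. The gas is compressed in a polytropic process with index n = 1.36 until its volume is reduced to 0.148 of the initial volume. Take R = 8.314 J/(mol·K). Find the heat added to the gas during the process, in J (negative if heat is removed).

26600 J

n = P₁V₁/(RT₁) = 452×33.6/(8.314×347) = 5.26 mol.
Polytropic n=1.36: T₂ = T₁(V₁/V₂)^(n−1) = 347×(6.76)^0.36 = 690 K; P₂ = P₁(V₁/V₂)^n = 6080 kPa.
W = (P₁V₁−P₂V₂)/(n−1) = (452×33.6−6080×4.97)/0.36 = -41700 J.
ΔU = nCvΔT = 5.26×37.8×(690−347) = 68300 J.
Q = ΔU + W = 26600 J.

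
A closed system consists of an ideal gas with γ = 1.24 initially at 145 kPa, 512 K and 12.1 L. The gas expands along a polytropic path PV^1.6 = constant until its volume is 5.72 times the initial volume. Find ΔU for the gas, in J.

n = P₁V₁/(RT₁) = 145×12.1/(8.314×512) = 0.412 mol.
Polytropic n=1.6: T₂ = T₁(V₁/V₂)^(n−1) = 512×(0.175)^0.60 = 180 K; P₂ = P₁(V₁/V₂)^n = 8.90 kPa.
For an ideal gas ΔU = nCvΔT with Cv = R/(γ−1) = 34.6 J/(mol·K).
ΔU = 0.412×34.6×(180−512) = -4740 J.

-4740 J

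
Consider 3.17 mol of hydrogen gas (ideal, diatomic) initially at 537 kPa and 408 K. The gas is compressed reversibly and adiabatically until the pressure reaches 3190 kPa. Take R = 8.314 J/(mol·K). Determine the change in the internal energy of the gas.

17800 J

V₁ = nRT₁/P₁ = 3.17×8.314×408/537 = 20.0 L.
Adiabatic: T₂/T₁ = (P₂/P₁)^((γ−1)/γ) ⇒ T₂ = 408×(5.94)^0.286 = 679 K; V₂ = 5.61 L.
For an ideal gas ΔU = nCvΔT with Cv = (5/2)R = 20.8 J/(mol·K).
ΔU = 3.17×20.8×(679−408) = 17800 J.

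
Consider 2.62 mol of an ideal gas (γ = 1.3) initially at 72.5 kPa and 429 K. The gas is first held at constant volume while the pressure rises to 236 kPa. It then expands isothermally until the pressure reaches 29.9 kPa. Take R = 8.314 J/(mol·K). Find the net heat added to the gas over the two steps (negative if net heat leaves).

133000 J

V₁ = nRT₁/P₁ = 2.62×8.314×429/72.5 = 129 L.
Step 1 — Isochoric: V stays 129 L; P/T = const ⇒ T₂ = 1400 K, P₂ = 236 kPa.
W = 0 (no volume change).
ΔU = nCvΔT = 2.62×27.7×(1400−429) = 70200 J.
Q = ΔU = 70200 J.
State after step 1: P = 236 kPa, V = 129 L, T = 1400 K.
Step 2 — Isothermal: T stays 1400 K; PV = const ⇒ V₂ = 1020 L, P₂ = 29.9 kPa.
ΔU = 0 (ideal gas, T constant).
W = nRT ln(V₂/V₁) = 2.62×8.314×1400×ln(7.89) = 62800 J.
Q = ΔU + W = 62800 J.
Net over both steps: W = 62800 J, Q = 133000 J, ΔU = 70200 J.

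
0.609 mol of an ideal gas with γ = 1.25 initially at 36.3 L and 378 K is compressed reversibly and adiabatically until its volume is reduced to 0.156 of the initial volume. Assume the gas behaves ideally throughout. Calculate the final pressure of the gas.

538 kPa

P₁ = nRT₁/V₁ = 0.609×8.314×378/36.3 = 52.7 kPa.
Adiabatic: TV^(γ−1) = const ⇒ T₂ = 378×(6.41)^0.250 = 601 K; PV^γ = const ⇒ P₂ = 538 kPa.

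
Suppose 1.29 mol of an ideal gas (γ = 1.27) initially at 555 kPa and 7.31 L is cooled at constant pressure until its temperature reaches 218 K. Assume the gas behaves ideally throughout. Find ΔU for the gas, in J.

-6370 J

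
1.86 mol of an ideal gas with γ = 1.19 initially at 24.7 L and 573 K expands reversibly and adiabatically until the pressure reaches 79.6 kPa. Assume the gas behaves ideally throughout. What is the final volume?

87.5 L

P₁ = nRT₁/V₁ = 1.86×8.314×573/24.7 = 359 kPa.
Adiabatic: T₂/T₁ = (P₂/P₁)^((γ−1)/γ) ⇒ T₂ = 573×(0.222)^0.160 = 451 K; V₂ = 87.5 L.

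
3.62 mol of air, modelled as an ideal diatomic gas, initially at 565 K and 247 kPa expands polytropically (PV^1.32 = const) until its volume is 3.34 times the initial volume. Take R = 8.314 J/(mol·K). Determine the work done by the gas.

V₁ = nRT₁/P₁ = 3.62×8.314×565/247 = 68.8 L.
Polytropic n=1.32: T₂ = T₁(V₁/V₂)^(n−1) = 565×(0.299)^0.32 = 384 K; P₂ = P₁(V₁/V₂)^n = 50.3 kPa.
W = (P₁V₁−P₂V₂)/(n−1) = (247×68.8−50.3×230)/0.32 = 17000 J.

17000 J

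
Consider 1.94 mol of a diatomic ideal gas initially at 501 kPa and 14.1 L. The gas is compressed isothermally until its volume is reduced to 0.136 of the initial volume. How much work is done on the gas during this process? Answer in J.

14100 J

T₁ = P₁V₁/(nR) = 501×14.1/(1.94×8.314) = 438 K.
Isothermal: T stays 438 K; PV = const ⇒ V₂ = 1.92 L, P₂ = 3680 kPa.
W = nRT ln(V₂/V₁) = 1.94×8.314×438×ln(0.136) = -14100 J.
Work done on the gas = −W_by = 14100 J.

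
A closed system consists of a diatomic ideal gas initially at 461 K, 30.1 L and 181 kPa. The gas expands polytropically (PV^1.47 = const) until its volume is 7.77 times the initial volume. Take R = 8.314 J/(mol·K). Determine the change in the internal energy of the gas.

n = P₁V₁/(RT₁) = 181×30.1/(8.314×461) = 1.42 mol.
Polytropic n=1.47: T₂ = T₁(V₁/V₂)^(n−1) = 461×(0.129)^0.47 = 176 K; P₂ = P₁(V₁/V₂)^n = 8.89 kPa.
For an ideal gas ΔU = nCvΔT with Cv = (5/2)R = 20.8 J/(mol·K).
ΔU = 1.42×20.8×(176−461) = -8420 J.

-8420 J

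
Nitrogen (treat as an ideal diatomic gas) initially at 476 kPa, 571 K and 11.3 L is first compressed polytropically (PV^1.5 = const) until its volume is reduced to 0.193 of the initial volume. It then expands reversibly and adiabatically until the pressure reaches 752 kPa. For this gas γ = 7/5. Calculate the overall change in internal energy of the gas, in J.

n = P₁V₁/(RT₁) = 476×11.3/(8.314×571) = 1.13 mol.
Step 1 — Polytropic n=1.5: T₂ = T₁(V₁/V₂)^(n−1) = 571×(5.18)^0.50 = 1300 K; P₂ = P₁(V₁/V₂)^n = 5610 kPa.
W = (P₁V₁−P₂V₂)/(n−1) = (476×11.3−5610×2.18)/0.50 = -13700 J.
ΔU = nCvΔT = 1.13×20.8×(1300−571) = 17200 J.
Q = ΔU + W = 3430 J.
State after step 1: P = 5610 kPa, V = 2.18 L, T = 1300 K.
Step 2 — Adiabatic: T₂/T₁ = (P₂/P₁)^((γ−1)/γ) ⇒ T₂ = 1300×(0.134)^0.286 = 732 K; V₂ = 9.17 L.
ΔU = nCvΔT = 1.13×20.8×(732−1300) = -13400 J.
Q = 0 for an adiabatic process, so W = −ΔU = 13400 J.
Net over both steps: W = -355 J, Q = 3430 J, ΔU = 3790 J.

3790 J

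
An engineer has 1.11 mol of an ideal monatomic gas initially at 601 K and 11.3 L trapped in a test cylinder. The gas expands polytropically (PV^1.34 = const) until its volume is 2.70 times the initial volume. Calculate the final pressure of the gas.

130 kPa

P₁ = nRT₁/V₁ = 1.11×8.314×601/11.3 = 491 kPa.
Polytropic n=1.34: T₂ = T₁(V₁/V₂)^(n−1) = 601×(0.370)^0.34 = 429 K; P₂ = P₁(V₁/V₂)^n = 130 kPa.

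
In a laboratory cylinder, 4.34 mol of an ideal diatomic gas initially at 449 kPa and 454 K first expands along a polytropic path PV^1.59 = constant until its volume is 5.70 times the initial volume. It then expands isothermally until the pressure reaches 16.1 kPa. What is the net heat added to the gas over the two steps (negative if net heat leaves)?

-5180 J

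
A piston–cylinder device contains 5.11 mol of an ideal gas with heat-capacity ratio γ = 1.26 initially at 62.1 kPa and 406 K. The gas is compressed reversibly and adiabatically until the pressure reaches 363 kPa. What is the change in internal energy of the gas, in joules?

V₁ = nRT₁/P₁ = 5.11×8.314×406/62.1 = 278 L.
Adiabatic: T₂/T₁ = (P₂/P₁)^((γ−1)/γ) ⇒ T₂ = 406×(5.85)^0.206 = 584 K; V₂ = 68.4 L.
For an ideal gas ΔU = nCvΔT with Cv = R/(γ−1) = 32.0 J/(mol·K).
ΔU = 5.11×32.0×(584−406) = 29200 J.

29200 J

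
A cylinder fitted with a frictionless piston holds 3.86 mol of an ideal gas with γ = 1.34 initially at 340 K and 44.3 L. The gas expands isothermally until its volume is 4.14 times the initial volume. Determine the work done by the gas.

P₁ = nRT₁/V₁ = 3.86×8.314×340/44.3 = 246 kPa.
Isothermal: T stays 340 K; PV = const ⇒ V₂ = 183 L, P₂ = 59.5 kPa.
W = nRT ln(V₂/V₁) = 3.86×8.314×340×ln(4.14) = 15500 J.

15500 J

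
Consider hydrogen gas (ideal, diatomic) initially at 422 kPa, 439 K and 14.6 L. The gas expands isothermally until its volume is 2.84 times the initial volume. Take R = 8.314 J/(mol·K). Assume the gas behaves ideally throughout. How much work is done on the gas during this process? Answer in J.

n = P₁V₁/(RT₁) = 422×14.6/(8.314×439) = 1.69 mol.
Isothermal: T stays 439 K; PV = const ⇒ V₂ = 41.5 L, P₂ = 149 kPa.
W = nRT ln(V₂/V₁) = 1.69×8.314×439×ln(2.84) = 6430 J.
Work done on the gas = −W_by = -6430 J.

-6430 J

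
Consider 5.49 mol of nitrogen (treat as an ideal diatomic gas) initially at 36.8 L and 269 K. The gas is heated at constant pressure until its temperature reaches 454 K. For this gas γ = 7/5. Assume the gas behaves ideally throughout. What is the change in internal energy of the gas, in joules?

P₁ = nRT₁/V₁ = 5.49×8.314×269/36.8 = 334 kPa.
Isobaric: P stays 334 kPa; V/T = const ⇒ T₂ = 454 K, V₂ = 62.1 L.
For an ideal gas ΔU = nCvΔT with Cv = (5/2)R = 20.8 J/(mol·K).
ΔU = 5.49×20.8×(454−269) = 21100 J.

21100 J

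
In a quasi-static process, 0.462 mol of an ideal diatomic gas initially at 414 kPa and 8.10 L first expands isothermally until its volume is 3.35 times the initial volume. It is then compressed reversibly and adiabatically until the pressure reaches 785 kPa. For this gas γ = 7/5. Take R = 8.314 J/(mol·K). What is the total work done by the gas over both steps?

T₁ = P₁V₁/(nR) = 414×8.10/(0.462×8.314) = 873 K.
Step 1 — Isothermal: T stays 873 K; PV = const ⇒ V₂ = 27.1 L, P₂ = 124 kPa.
ΔU = 0 (ideal gas, T constant).
W = nRT ln(V₂/V₁) = 0.462×8.314×873×ln(3.35) = 4050 J.
Q = ΔU + W = 4050 J.
State after step 1: P = 124 kPa, V = 27.1 L, T = 873 K.
Step 2 — Adiabatic: T₂/T₁ = (P₂/P₁)^((γ−1)/γ) ⇒ T₂ = 873×(6.35)^0.286 = 1480 K; V₂ = 7.24 L.
ΔU = nCvΔT = 0.462×20.8×(1480−873) = 5830 J.
Q = 0 for an adiabatic process, so W = −ΔU = -5830 J.
Net over both steps: W = -1780 J, Q = 4050 J, ΔU = 5830 J.

-1780 J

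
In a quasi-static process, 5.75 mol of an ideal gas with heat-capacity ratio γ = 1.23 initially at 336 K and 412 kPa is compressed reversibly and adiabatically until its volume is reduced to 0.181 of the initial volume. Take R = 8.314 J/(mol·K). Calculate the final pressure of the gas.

V₁ = nRT₁/P₁ = 5.75×8.314×336/412 = 39.0 L.
Adiabatic: TV^(γ−1) = const ⇒ T₂ = 336×(5.52)^0.230 = 498 K; PV^γ = const ⇒ P₂ = 3370 kPa.

3370 kPa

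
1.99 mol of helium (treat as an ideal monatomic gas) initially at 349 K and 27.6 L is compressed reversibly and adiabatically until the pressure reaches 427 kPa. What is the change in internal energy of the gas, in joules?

P₁ = nRT₁/V₁ = 1.99×8.314×349/27.6 = 209 kPa.
Adiabatic: T₂/T₁ = (P₂/P₁)^((γ−1)/γ) ⇒ T₂ = 349×(2.04)^0.400 = 464 K; V₂ = 18.0 L.
For an ideal gas ΔU = nCvΔT with Cv = (3/2)R = 12.5 J/(mol·K).
ΔU = 1.99×12.5×(464−349) = 2860 J.

2860 J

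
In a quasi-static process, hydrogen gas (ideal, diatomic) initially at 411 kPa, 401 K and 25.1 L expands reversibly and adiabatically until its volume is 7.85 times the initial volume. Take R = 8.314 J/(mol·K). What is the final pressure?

23.0 kPa

Adiabatic: TV^(γ−1) = const ⇒ T₂ = 401×(0.127)^0.400 = 176 K; PV^γ = const ⇒ P₂ = 23.0 kPa.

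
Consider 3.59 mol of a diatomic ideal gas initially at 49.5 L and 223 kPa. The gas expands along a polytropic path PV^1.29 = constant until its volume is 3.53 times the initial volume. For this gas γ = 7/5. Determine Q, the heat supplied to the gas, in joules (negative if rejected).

T₁ = P₁V₁/(nR) = 223×49.5/(3.59×8.314) = 370 K.
Polytropic n=1.29: T₂ = T₁(V₁/V₂)^(n−1) = 370×(0.283)^0.29 = 257 K; P₂ = P₁(V₁/V₂)^n = 43.8 kPa.
W = (P₁V₁−P₂V₂)/(n−1) = (223×49.5−43.8×175)/0.29 = 11700 J.
ΔU = nCvΔT = 3.59×20.8×(257−370) = -8450 J.
Q = ΔU + W = 3210 J.

3210 J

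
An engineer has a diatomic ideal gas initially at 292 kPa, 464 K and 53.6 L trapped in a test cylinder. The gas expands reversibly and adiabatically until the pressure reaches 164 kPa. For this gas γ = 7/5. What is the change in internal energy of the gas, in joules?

-5950 J

n = P₁V₁/(RT₁) = 292×53.6/(8.314×464) = 4.06 mol.
Adiabatic: T₂/T₁ = (P₂/P₁)^((γ−1)/γ) ⇒ T₂ = 464×(0.562)^0.286 = 393 K; V₂ = 80.9 L.
For an ideal gas ΔU = nCvΔT with Cv = (5/2)R = 20.8 J/(mol·K).
ΔU = 4.06×20.8×(393−464) = -5950 J.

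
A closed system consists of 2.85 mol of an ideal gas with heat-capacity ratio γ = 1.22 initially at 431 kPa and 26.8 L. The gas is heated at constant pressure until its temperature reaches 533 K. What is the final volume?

29.3 L

T₁ = P₁V₁/(nR) = 431×26.8/(2.85×8.314) = 487 K.
Isobaric: P stays 431 kPa; V/T = const ⇒ T₂ = 533 K, V₂ = 29.3 L.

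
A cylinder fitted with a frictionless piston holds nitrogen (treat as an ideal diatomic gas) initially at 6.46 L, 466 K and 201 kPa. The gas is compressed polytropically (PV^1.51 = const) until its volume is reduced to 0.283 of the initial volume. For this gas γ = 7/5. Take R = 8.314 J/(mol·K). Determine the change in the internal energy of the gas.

2930 J

n = P₁V₁/(RT₁) = 201×6.46/(8.314×466) = 0.335 mol.
Polytropic n=1.51: T₂ = T₁(V₁/V₂)^(n−1) = 466×(3.53)^0.51 = 887 K; P₂ = P₁(V₁/V₂)^n = 1350 kPa.
For an ideal gas ΔU = nCvΔT with Cv = (5/2)R = 20.8 J/(mol·K).
ΔU = 0.335×20.8×(887−466) = 2930 J.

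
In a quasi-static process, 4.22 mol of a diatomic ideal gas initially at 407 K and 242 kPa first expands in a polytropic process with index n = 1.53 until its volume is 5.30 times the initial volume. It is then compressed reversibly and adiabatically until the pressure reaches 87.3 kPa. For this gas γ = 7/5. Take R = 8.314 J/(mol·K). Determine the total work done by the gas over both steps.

7710 J

V₁ = nRT₁/P₁ = 4.22×8.314×407/242 = 59.0 L.
Step 1 — Polytropic n=1.53: T₂ = T₁(V₁/V₂)^(n−1) = 407×(0.189)^0.53 = 168 K; P₂ = P₁(V₁/V₂)^n = 18.9 kPa.
W = (P₁V₁−P₂V₂)/(n−1) = (242×59.0−18.9×313)/0.53 = 15800 J.
ΔU = nCvΔT = 4.22×20.8×(168−407) = -20900 J.
Q = ΔU + W = -5140 J.
State after step 1: P = 18.9 kPa, V = 313 L, T = 168 K.
Step 2 — Adiabatic: T₂/T₁ = (P₂/P₁)^((γ−1)/γ) ⇒ T₂ = 168×(4.63)^0.286 = 261 K; V₂ = 105 L.
ΔU = nCvΔT = 4.22×20.8×(261−168) = 8100 J.
Q = 0 for an adiabatic process, so W = −ΔU = -8100 J.
Net over both steps: W = 7710 J, Q = -5140 J, ΔU = -12800 J.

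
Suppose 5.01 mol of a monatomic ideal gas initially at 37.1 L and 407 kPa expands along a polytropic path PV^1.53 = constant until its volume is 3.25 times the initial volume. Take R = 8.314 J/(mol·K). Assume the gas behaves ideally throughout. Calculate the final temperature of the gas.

T₁ = P₁V₁/(nR) = 407×37.1/(5.01×8.314) = 363 K.
Polytropic n=1.53: T₂ = T₁(V₁/V₂)^(n−1) = 363×(0.308)^0.53 = 194 K; P₂ = P₁(V₁/V₂)^n = 67.1 kPa.

194 K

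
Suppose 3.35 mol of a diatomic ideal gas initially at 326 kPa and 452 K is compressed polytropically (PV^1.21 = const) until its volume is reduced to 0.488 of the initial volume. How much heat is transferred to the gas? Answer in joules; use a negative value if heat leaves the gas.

-4630 J

V₁ = nRT₁/P₁ = 3.35×8.314×452/326 = 38.6 L.
Polytropic n=1.21: T₂ = T₁(V₁/V₂)^(n−1) = 452×(2.05)^0.21 = 525 K; P₂ = P₁(V₁/V₂)^n = 777 kPa.
W = (P₁V₁−P₂V₂)/(n−1) = (326×38.6−777×18.8)/0.21 = -9750 J.
ΔU = nCvΔT = 3.35×20.8×(525−452) = 5120 J.
Q = ΔU + W = -4630 J.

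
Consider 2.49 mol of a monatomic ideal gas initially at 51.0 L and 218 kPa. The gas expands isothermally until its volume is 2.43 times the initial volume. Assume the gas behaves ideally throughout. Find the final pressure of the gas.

89.7 kPa

T₁ = P₁V₁/(nR) = 218×51.0/(2.49×8.314) = 537 K.
Isothermal: T stays 537 K; PV = const ⇒ V₂ = 124 L, P₂ = 89.7 kPa.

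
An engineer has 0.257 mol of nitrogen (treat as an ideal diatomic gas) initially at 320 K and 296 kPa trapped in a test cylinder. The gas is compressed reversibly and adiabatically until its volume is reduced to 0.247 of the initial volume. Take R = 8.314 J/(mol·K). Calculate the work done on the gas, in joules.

1280 J

V₁ = nRT₁/P₁ = 0.257×8.314×320/296 = 2.31 L.
Adiabatic: TV^(γ−1) = const ⇒ T₂ = 320×(4.05)^0.400 = 560 K; PV^γ = const ⇒ P₂ = 2100 kPa.
ΔU = nCvΔT = 0.257×20.8×(560−320) = 1280 J.
Q = 0 for an adiabatic process, so W = −ΔU = -1280 J.
Work done on the gas = −W_by = 1280 J.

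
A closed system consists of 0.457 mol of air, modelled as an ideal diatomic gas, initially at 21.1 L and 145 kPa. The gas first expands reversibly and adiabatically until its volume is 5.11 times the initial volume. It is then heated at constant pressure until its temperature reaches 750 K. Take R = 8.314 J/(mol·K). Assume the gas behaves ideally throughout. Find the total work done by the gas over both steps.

4920 J

T₁ = P₁V₁/(nR) = 145×21.1/(0.457×8.314) = 805 K.
Step 1 — Adiabatic: TV^(γ−1) = const ⇒ T₂ = 805×(0.196)^0.400 = 419 K; PV^γ = const ⇒ P₂ = 14.8 kPa.
ΔU = nCvΔT = 0.457×20.8×(419−805) = -3670 J.
Q = 0 for an adiabatic process, so W = −ΔU = 3670 J.
State after step 1: P = 14.8 kPa, V = 108 L, T = 419 K.
Step 2 — Isobaric: P stays 14.8 kPa; V/T = const ⇒ T₂ = 750 K, V₂ = 193 L.
W = PΔV = 14.8×(193−108) kPa·L = 1260 J.
ΔU = nCvΔT = 0.457×20.8×(750−419) = 3140 J.
Q = ΔU + W = nCpΔT = 4400 J.
Net over both steps: W = 4920 J, Q = 4400 J, ΔU = -525 J.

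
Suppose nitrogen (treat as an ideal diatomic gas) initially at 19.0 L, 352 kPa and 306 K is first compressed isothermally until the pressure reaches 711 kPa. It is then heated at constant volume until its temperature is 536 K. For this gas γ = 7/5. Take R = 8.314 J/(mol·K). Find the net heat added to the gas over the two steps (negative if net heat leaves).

n = P₁V₁/(RT₁) = 352×19.0/(8.314×306) = 2.63 mol.
Step 1 — Isothermal: T stays 306 K; PV = const ⇒ V₂ = 9.41 L, P₂ = 711 kPa.
ΔU = 0 (ideal gas, T constant).
W = nRT ln(V₂/V₁) = 2.63×8.314×306×ln(0.495) = -4700 J.
Q = ΔU + W = -4700 J.
State after step 1: P = 711 kPa, V = 9.41 L, T = 306 K.
Step 2 — Isochoric: V stays 9.41 L; P/T = const ⇒ T₂ = 536 K, P₂ = 1250 kPa.
W = 0 (no volume change).
ΔU = nCvΔT = 2.63×20.8×(536−306) = 12600 J.
Q = ΔU = 12600 J.
Net over both steps: W = -4700 J, Q = 7870 J, ΔU = 12600 J.

7870 J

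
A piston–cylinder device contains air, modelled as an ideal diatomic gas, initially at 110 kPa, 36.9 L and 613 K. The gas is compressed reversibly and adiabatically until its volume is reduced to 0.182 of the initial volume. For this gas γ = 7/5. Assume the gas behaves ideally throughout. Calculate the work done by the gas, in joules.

-9910 J

n = P₁V₁/(RT₁) = 110×36.9/(8.314×613) = 0.796 mol.
Adiabatic: TV^(γ−1) = const ⇒ T₂ = 613×(5.49)^0.400 = 1210 K; PV^γ = const ⇒ P₂ = 1190 kPa.
ΔU = nCvΔT = 0.796×20.8×(1210−613) = 9910 J.
Q = 0 for an adiabatic process, so W = −ΔU = -9910 J.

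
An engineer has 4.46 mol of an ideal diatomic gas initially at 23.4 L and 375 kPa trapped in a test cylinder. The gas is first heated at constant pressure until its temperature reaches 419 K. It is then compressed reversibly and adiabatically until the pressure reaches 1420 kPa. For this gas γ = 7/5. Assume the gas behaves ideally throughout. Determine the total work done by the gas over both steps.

T₁ = P₁V₁/(nR) = 375×23.4/(4.46×8.314) = 237 K.
Step 1 — Isobaric: P stays 375 kPa; V/T = const ⇒ T₂ = 419 K, V₂ = 41.4 L.
W = PΔV = 375×(41.4−23.4) kPa·L = 6760 J.
ΔU = nCvΔT = 4.46×20.8×(419−237) = 16900 J.
Q = ΔU + W = nCpΔT = 23700 J.
State after step 1: P = 375 kPa, V = 41.4 L, T = 419 K.
Step 2 — Adiabatic: T₂/T₁ = (P₂/P₁)^((γ−1)/γ) ⇒ T₂ = 419×(3.79)^0.286 = 613 K; V₂ = 16.0 L.
ΔU = nCvΔT = 4.46×20.8×(613−419) = 18000 J.
Q = 0 for an adiabatic process, so W = −ΔU = -18000 J.
Net over both steps: W = -11200 J, Q = 23700 J, ΔU = 34900 J.

-11200 J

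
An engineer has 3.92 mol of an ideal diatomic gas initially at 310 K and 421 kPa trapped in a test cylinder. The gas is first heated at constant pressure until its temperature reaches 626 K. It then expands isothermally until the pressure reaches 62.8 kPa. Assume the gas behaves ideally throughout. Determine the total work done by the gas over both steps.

49100 J

V₁ = nRT₁/P₁ = 3.92×8.314×310/421 = 24.0 L.
Step 1 — Isobaric: P stays 421 kPa; V/T = const ⇒ T₂ = 626 K, V₂ = 48.5 L.
W = PΔV = 421×(48.5−24.0) kPa·L = 10300 J.
ΔU = nCvΔT = 3.92×20.8×(626−310) = 25700 J.
Q = ΔU + W = nCpΔT = 36000 J.
State after step 1: P = 421 kPa, V = 48.5 L, T = 626 K.
Step 2 — Isothermal: T stays 626 K; PV = const ⇒ V₂ = 325 L, P₂ = 62.8 kPa.
ΔU = 0 (ideal gas, T constant).
W = nRT ln(V₂/V₁) = 3.92×8.314×626×ln(6.70) = 38800 J.
Q = ΔU + W = 38800 J.
Net over both steps: W = 49100 J, Q = 74900 J, ΔU = 25700 J.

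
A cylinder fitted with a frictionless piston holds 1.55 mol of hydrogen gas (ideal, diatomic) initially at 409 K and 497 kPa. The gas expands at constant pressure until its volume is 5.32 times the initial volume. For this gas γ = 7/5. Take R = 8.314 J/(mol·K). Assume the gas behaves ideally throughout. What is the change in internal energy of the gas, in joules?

56900 J

V₁ = nRT₁/P₁ = 1.55×8.314×409/497 = 10.6 L.
Isobaric: P stays 497 kPa; V/T = const ⇒ T₂ = 2180 K, V₂ = 56.4 L.
For an ideal gas ΔU = nCvΔT with Cv = (5/2)R = 20.8 J/(mol·K).
ΔU = 1.55×20.8×(2180−409) = 56900 J.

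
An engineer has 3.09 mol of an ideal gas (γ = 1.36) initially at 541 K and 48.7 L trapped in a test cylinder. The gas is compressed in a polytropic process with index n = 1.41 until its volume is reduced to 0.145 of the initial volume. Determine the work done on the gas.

P₁ = nRT₁/V₁ = 3.09×8.314×541/48.7 = 285 kPa.
Polytropic n=1.41: T₂ = T₁(V₁/V₂)^(n−1) = 541×(6.90)^0.41 = 1190 K; P₂ = P₁(V₁/V₂)^n = 4340 kPa.
W = (P₁V₁−P₂V₂)/(n−1) = (285×48.7−4340×7.06)/0.41 = -40900 J.
Work done on the gas = −W_by = 40900 J.

40900 J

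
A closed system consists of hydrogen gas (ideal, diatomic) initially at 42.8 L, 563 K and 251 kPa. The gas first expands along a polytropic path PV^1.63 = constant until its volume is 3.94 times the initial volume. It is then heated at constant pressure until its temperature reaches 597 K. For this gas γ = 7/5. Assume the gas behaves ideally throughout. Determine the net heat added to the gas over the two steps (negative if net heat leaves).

18300 J

n = P₁V₁/(RT₁) = 251×42.8/(8.314×563) = 2.30 mol.
Step 1 — Polytropic n=1.63: T₂ = T₁(V₁/V₂)^(n−1) = 563×(0.254)^0.63 = 237 K; P₂ = P₁(V₁/V₂)^n = 26.9 kPa.
W = (P₁V₁−P₂V₂)/(n−1) = (251×42.8−26.9×169)/0.63 = 9860 J.
ΔU = nCvΔT = 2.30×20.8×(237−563) = -15500 J.
Q = ΔU + W = -5670 J.
State after step 1: P = 26.9 kPa, V = 169 L, T = 237 K.
Step 2 — Isobaric: P stays 26.9 kPa; V/T = const ⇒ T₂ = 597 K, V₂ = 424 L.
W = PΔV = 26.9×(424−169) kPa·L = 6860 J.
ΔU = nCvΔT = 2.30×20.8×(597−237) = 17200 J.
Q = ΔU + W = nCpΔT = 24000 J.
Net over both steps: W = 16700 J, Q = 18300 J, ΔU = 1620 J.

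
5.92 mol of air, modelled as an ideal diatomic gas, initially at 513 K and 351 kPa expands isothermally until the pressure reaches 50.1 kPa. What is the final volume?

V₁ = nRT₁/P₁ = 5.92×8.314×513/351 = 71.9 L.
Isothermal: T stays 513 K; PV = const ⇒ V₂ = 504 L, P₂ = 50.1 kPa.

504 L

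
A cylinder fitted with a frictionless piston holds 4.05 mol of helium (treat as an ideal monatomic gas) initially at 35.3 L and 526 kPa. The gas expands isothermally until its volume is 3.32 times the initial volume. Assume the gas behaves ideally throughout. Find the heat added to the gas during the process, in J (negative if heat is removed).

22300 J

T₁ = P₁V₁/(nR) = 526×35.3/(4.05×8.314) = 551 K.
Isothermal: T stays 551 K; PV = const ⇒ V₂ = 117 L, P₂ = 158 kPa.
ΔU = 0 (ideal gas, T constant).
W = nRT ln(V₂/V₁) = 4.05×8.314×551×ln(3.32) = 22300 J.
Q = ΔU + W = 22300 J.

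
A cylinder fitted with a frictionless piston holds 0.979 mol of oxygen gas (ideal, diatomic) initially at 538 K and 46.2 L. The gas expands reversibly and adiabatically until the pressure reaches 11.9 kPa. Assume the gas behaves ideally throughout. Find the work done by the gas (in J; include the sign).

P₁ = nRT₁/V₁ = 0.979×8.314×538/46.2 = 94.8 kPa.
Adiabatic: T₂/T₁ = (P₂/P₁)^((γ−1)/γ) ⇒ T₂ = 538×(0.126)^0.286 = 297 K; V₂ = 203 L.
ΔU = nCvΔT = 0.979×20.8×(297−538) = -4900 J.
Q = 0 for an adiabatic process, so W = −ΔU = 4900 J.

4900 J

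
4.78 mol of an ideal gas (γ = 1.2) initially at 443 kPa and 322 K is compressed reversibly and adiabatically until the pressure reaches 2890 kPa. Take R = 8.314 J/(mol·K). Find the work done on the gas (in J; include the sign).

V₁ = nRT₁/P₁ = 4.78×8.314×322/443 = 28.9 L.
Adiabatic: T₂/T₁ = (P₂/P₁)^((γ−1)/γ) ⇒ T₂ = 322×(6.52)^0.167 = 440 K; V₂ = 6.05 L.
ΔU = nCvΔT = 4.78×41.6×(440−322) = 23500 J.
Q = 0 for an adiabatic process, so W = −ΔU = -23500 J.
Work done on the gas = −W_by = 23500 J.

23500 J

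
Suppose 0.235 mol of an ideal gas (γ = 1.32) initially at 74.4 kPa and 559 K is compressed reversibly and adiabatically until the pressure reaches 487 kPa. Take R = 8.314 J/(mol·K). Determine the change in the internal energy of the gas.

V₁ = nRT₁/P₁ = 0.235×8.314×559/74.4 = 14.7 L.
Adiabatic: T₂/T₁ = (P₂/P₁)^((γ−1)/γ) ⇒ T₂ = 559×(6.55)^0.242 = 881 K; V₂ = 3.54 L.
For an ideal gas ΔU = nCvΔT with Cv = R/(γ−1) = 26.0 J/(mol·K).
ΔU = 0.235×26.0×(881−559) = 1970 J.

1970 J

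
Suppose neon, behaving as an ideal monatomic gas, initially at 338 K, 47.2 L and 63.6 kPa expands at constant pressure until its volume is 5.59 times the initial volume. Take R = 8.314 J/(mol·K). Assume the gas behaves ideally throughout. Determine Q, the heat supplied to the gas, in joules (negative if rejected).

34400 J

n = P₁V₁/(RT₁) = 63.6×47.2/(8.314×338) = 1.07 mol.
Isobaric: P stays 63.6 kPa; V/T = const ⇒ T₂ = 1890 K, V₂ = 264 L.
W = PΔV = 63.6×(264−47.2) kPa·L = 13800 J.
ΔU = nCvΔT = 1.07×12.5×(1890−338) = 20700 J.
Q = ΔU + W = nCpΔT = 34400 J.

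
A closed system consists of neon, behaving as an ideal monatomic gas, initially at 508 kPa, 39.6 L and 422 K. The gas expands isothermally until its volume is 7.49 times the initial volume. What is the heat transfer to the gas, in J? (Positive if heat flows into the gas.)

n = P₁V₁/(RT₁) = 508×39.6/(8.314×422) = 5.73 mol.
Isothermal: T stays 422 K; PV = const ⇒ V₂ = 297 L, P₂ = 67.8 kPa.
ΔU = 0 (ideal gas, T constant).
W = nRT ln(V₂/V₁) = 5.73×8.314×422×ln(7.49) = 40500 J.
Q = ΔU + W = 40500 J.

40500 J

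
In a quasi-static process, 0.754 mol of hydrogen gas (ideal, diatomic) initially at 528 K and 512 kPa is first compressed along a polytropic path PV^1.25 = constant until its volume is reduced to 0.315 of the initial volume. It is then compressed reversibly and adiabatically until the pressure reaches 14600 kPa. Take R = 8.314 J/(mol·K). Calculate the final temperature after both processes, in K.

1220 K

V₁ = nRT₁/P₁ = 0.754×8.314×528/512 = 6.46 L.
Step 1 — Polytropic n=1.25: T₂ = T₁(V₁/V₂)^(n−1) = 528×(3.17)^0.25 = 705 K; P₂ = P₁(V₁/V₂)^n = 2170 kPa.
W = (P₁V₁−P₂V₂)/(n−1) = (512×6.46−2170×2.04)/0.25 = -4430 J.
ΔU = nCvΔT = 0.754×20.8×(705−528) = 2770 J.
Q = ΔU + W = -1660 J.
State after step 1: P = 2170 kPa, V = 2.04 L, T = 705 K.
Step 2 — Adiabatic: T₂/T₁ = (P₂/P₁)^((γ−1)/γ) ⇒ T₂ = 705×(6.73)^0.286 = 1220 K; V₂ = 0.522 L.
ΔU = nCvΔT = 0.754×20.8×(1220−705) = 8000 J.
Q = 0 for an adiabatic process, so W = −ΔU = -8000 J.
Net over both steps: W = -12400 J, Q = -1660 J, ΔU = 10800 J.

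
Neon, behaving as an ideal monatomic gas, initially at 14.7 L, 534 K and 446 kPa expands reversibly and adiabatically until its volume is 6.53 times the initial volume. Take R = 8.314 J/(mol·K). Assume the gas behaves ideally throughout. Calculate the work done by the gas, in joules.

n = P₁V₁/(RT₁) = 446×14.7/(8.314×534) = 1.48 mol.
Adiabatic: TV^(γ−1) = const ⇒ T₂ = 534×(0.153)^0.667 = 153 K; PV^γ = const ⇒ P₂ = 19.5 kPa.
ΔU = nCvΔT = 1.48×12.5×(153−534) = -7020 J.
Q = 0 for an adiabatic process, so W = −ΔU = 7020 J.

7020 J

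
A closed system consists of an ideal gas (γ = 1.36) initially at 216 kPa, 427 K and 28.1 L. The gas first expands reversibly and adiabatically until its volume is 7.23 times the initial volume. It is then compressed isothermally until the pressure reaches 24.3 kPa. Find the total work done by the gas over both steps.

7080 J

n = P₁V₁/(RT₁) = 216×28.1/(8.314×427) = 1.71 mol.
Step 1 — Adiabatic: TV^(γ−1) = const ⇒ T₂ = 427×(0.138)^0.360 = 209 K; PV^γ = const ⇒ P₂ = 14.7 kPa.
ΔU = nCvΔT = 1.71×23.1×(209−427) = -8590 J.
Q = 0 for an adiabatic process, so W = −ΔU = 8590 J.
State after step 1: P = 14.7 kPa, V = 203 L, T = 209 K.
Step 2 — Isothermal: T stays 209 K; PV = const ⇒ V₂ = 123 L, P₂ = 24.3 kPa.
ΔU = 0 (ideal gas, T constant).
W = nRT ln(V₂/V₁) = 1.71×8.314×209×ln(0.603) = -1510 J.
Q = ΔU + W = -1510 J.
Net over both steps: W = 7080 J, Q = -1510 J, ΔU = -8590 J.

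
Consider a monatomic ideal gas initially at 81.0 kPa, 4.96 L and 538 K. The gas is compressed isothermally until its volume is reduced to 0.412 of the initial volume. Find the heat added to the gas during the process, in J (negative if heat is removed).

-356 J

n = P₁V₁/(RT₁) = 81.0×4.96/(8.314×538) = 0.0898 mol.
Isothermal: T stays 538 K; PV = const ⇒ V₂ = 2.04 L, P₂ = 197 kPa.
ΔU = 0 (ideal gas, T constant).
W = nRT ln(V₂/V₁) = 0.0898×8.314×538×ln(0.412) = -356 J.
Q = ΔU + W = -356 J.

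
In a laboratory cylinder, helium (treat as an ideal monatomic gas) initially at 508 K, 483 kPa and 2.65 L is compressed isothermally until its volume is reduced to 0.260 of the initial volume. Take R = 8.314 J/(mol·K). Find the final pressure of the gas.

1860 kPa

Isothermal: T stays 508 K; PV = const ⇒ V₂ = 0.689 L, P₂ = 1860 kPa.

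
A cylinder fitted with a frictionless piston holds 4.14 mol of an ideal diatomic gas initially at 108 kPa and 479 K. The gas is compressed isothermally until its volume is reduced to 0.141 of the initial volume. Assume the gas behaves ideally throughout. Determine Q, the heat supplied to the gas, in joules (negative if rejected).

-32300 J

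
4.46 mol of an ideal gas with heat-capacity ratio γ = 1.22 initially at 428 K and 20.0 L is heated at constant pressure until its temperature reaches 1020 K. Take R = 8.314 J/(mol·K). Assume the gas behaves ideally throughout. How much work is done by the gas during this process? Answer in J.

P₁ = nRT₁/V₁ = 4.46×8.314×428/20.0 = 794 kPa.
Isobaric: P stays 794 kPa; V/T = const ⇒ T₂ = 1020 K, V₂ = 47.7 L.
W = PΔV = 794×(47.7−20.0) kPa·L = 22000 J.

22000 J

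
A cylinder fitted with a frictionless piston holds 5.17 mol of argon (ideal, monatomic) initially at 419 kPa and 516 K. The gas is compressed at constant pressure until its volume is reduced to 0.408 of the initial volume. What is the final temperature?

V₁ = nRT₁/P₁ = 5.17×8.314×516/419 = 52.9 L.
Isobaric: P stays 419 kPa; V/T = const ⇒ T₂ = 211 K, V₂ = 21.6 L.

211 K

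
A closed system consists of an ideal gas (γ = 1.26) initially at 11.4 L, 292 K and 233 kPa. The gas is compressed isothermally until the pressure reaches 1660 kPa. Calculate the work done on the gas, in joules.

n = P₁V₁/(RT₁) = 233×11.4/(8.314×292) = 1.09 mol.
Isothermal: T stays 292 K; PV = const ⇒ V₂ = 1.60 L, P₂ = 1660 kPa.
W = nRT ln(V₂/V₁) = 1.09×8.314×292×ln(0.140) = -5220 J.
Work done on the gas = −W_by = 5220 J.

5220 J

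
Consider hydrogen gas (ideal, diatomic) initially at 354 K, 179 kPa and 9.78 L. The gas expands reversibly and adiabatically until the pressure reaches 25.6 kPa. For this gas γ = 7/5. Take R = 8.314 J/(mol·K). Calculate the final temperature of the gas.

203 K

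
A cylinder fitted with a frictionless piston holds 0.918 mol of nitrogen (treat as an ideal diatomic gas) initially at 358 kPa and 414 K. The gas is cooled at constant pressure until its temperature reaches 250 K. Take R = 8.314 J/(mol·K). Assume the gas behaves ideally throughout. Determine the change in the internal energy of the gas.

V₁ = nRT₁/P₁ = 0.918×8.314×414/358 = 8.83 L.
Isobaric: P stays 358 kPa; V/T = const ⇒ T₂ = 250 K, V₂ = 5.33 L.
For an ideal gas ΔU = nCvΔT with Cv = (5/2)R = 20.8 J/(mol·K).
ΔU = 0.918×20.8×(250−414) = -3130 J.

-3130 J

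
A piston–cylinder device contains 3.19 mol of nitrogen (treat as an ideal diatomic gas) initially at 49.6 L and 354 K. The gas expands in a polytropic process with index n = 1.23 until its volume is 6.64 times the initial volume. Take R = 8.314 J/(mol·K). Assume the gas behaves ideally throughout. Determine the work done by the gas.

14400 J

P₁ = nRT₁/V₁ = 3.19×8.314×354/49.6 = 189 kPa.
Polytropic n=1.23: T₂ = T₁(V₁/V₂)^(n−1) = 354×(0.151)^0.23 = 229 K; P₂ = P₁(V₁/V₂)^n = 18.4 kPa.
W = (P₁V₁−P₂V₂)/(n−1) = (189×49.6−18.4×329)/0.23 = 14400 J.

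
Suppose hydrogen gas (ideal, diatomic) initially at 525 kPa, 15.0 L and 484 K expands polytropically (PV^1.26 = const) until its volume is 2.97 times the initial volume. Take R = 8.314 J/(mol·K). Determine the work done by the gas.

7470 J

n = P₁V₁/(RT₁) = 525×15.0/(8.314×484) = 1.96 mol.
Polytropic n=1.26: T₂ = T₁(V₁/V₂)^(n−1) = 484×(0.337)^0.26 = 365 K; P₂ = P₁(V₁/V₂)^n = 133 kPa.
W = (P₁V₁−P₂V₂)/(n−1) = (525×15.0−133×44.6)/0.26 = 7470 J.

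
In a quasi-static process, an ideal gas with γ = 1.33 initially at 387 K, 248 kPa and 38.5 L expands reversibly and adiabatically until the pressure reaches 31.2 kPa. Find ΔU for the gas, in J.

-11600 J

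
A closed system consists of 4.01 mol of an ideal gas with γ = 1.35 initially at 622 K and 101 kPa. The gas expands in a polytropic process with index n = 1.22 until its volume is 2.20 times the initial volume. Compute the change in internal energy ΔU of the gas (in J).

V₁ = nRT₁/P₁ = 4.01×8.314×622/101 = 205 L.
Polytropic n=1.22: T₂ = T₁(V₁/V₂)^(n−1) = 622×(0.455)^0.22 = 523 K; P₂ = P₁(V₁/V₂)^n = 38.6 kPa.
For an ideal gas ΔU = nCvΔT with Cv = R/(γ−1) = 23.8 J/(mol·K).
ΔU = 4.01×23.8×(523−622) = -9440 J.

-9440 J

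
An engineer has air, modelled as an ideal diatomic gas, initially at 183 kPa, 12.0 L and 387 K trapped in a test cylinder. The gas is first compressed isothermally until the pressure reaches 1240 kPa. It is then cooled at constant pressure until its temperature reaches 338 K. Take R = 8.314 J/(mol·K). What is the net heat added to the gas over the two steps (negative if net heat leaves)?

-5170 J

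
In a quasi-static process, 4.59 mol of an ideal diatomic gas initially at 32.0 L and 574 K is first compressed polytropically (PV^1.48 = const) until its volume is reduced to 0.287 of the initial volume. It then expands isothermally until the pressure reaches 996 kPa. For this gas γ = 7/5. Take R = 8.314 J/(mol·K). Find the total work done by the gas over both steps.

21300 J

P₁ = nRT₁/V₁ = 4.59×8.314×574/32.0 = 685 kPa.
Step 1 — Polytropic n=1.48: T₂ = T₁(V₁/V₂)^(n−1) = 574×(3.48)^0.48 = 1050 K; P₂ = P₁(V₁/V₂)^n = 4340 kPa.
W = (P₁V₁−P₂V₂)/(n−1) = (685×32.0−4340×9.18)/0.48 = -37400 J.
ΔU = nCvΔT = 4.59×20.8×(1050−574) = 44900 J.
Q = ΔU + W = 7490 J.
State after step 1: P = 4340 kPa, V = 9.18 L, T = 1050 K.
Step 2 — Isothermal: T stays 1050 K; PV = const ⇒ V₂ = 40.0 L, P₂ = 996 kPa.
ΔU = 0 (ideal gas, T constant).
W = nRT ln(V₂/V₁) = 4.59×8.314×1050×ln(4.36) = 58700 J.
Q = ΔU + W = 58700 J.
Net over both steps: W = 21300 J, Q = 66200 J, ΔU = 44900 J.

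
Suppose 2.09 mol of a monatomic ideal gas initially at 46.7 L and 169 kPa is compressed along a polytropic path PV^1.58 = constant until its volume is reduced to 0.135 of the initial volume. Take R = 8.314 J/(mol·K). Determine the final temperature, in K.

T₁ = P₁V₁/(nR) = 169×46.7/(2.09×8.314) = 454 K.
Polytropic n=1.58: T₂ = T₁(V₁/V₂)^(n−1) = 454×(7.41)^0.58 = 1450 K; P₂ = P₁(V₁/V₂)^n = 4000 kPa.

1450 K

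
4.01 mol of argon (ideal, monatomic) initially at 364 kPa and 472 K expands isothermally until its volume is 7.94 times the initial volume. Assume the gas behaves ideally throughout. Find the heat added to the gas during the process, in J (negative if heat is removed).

32600 J

V₁ = nRT₁/P₁ = 4.01×8.314×472/364 = 43.2 L.
Isothermal: T stays 472 K; PV = const ⇒ V₂ = 343 L, P₂ = 45.8 kPa.
ΔU = 0 (ideal gas, T constant).
W = nRT ln(V₂/V₁) = 4.01×8.314×472×ln(7.94) = 32600 J.
Q = ΔU + W = 32600 J.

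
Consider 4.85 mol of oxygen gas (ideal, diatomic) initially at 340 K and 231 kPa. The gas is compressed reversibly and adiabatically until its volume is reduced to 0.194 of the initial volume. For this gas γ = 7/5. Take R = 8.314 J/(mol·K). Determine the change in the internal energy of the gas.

V₁ = nRT₁/P₁ = 4.85×8.314×340/231 = 59.3 L.
Adiabatic: TV^(γ−1) = const ⇒ T₂ = 340×(5.15)^0.400 = 655 K; PV^γ = const ⇒ P₂ = 2290 kPa.
For an ideal gas ΔU = nCvΔT with Cv = (5/2)R = 20.8 J/(mol·K).
ΔU = 4.85×20.8×(655−340) = 31800 J.

31800 J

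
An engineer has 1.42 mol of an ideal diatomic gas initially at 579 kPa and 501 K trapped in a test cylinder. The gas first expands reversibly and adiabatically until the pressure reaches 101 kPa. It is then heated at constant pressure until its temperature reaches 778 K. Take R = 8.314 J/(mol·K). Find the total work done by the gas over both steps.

11400 J

V₁ = nRT₁/P₁ = 1.42×8.314×501/579 = 10.2 L.
Step 1 — Adiabatic: T₂/T₁ = (P₂/P₁)^((γ−1)/γ) ⇒ T₂ = 501×(0.174)^0.286 = 304 K; V₂ = 35.6 L.
ΔU = nCvΔT = 1.42×20.8×(304−501) = -5810 J.
Q = 0 for an adiabatic process, so W = −ΔU = 5810 J.
State after step 1: P = 101 kPa, V = 35.6 L, T = 304 K.
Step 2 — Isobaric: P stays 101 kPa; V/T = const ⇒ T₂ = 778 K, V₂ = 90.9 L.
W = PΔV = 101×(90.9−35.6) kPa·L = 5590 J.
ΔU = nCvΔT = 1.42×20.8×(778−304) = 14000 J.
Q = ΔU + W = nCpΔT = 19600 J.
Net over both steps: W = 11400 J, Q = 19600 J, ΔU = 8180 J.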